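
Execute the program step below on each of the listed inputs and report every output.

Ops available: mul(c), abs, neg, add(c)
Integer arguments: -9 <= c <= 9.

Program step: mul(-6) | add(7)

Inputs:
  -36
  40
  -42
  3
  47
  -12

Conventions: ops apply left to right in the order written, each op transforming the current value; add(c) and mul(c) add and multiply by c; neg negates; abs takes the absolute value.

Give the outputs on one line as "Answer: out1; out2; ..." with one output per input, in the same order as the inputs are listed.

223; -233; 259; -11; -275; 79

Execution, op by op:
  -36 -> 216 -> 223
  40 -> -240 -> -233
  -42 -> 252 -> 259
  3 -> -18 -> -11
  47 -> -282 -> -275
  -12 -> 72 -> 79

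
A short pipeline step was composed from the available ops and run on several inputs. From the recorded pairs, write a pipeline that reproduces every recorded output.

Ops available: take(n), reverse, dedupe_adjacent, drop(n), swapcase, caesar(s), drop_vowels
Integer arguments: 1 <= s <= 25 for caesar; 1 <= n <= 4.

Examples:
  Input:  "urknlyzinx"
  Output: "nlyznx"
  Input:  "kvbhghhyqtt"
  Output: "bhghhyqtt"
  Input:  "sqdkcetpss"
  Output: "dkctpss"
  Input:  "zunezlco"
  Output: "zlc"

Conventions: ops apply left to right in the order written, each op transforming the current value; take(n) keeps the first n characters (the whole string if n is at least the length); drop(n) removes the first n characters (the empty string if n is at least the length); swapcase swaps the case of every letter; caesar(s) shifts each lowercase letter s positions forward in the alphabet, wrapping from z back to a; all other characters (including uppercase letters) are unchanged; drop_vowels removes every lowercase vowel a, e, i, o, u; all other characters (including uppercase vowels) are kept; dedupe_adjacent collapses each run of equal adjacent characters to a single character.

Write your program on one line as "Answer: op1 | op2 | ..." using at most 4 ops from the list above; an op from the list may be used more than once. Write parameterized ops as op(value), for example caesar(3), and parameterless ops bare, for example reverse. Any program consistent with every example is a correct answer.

drop_vowels | drop(1) | drop(1)

Check, running the answer program on each example:
  "urknlyzinx" -> "rknlyznx" -> "knlyznx" -> "nlyznx"
  "kvbhghhyqtt" -> "kvbhghhyqtt" -> "vbhghhyqtt" -> "bhghhyqtt"
  "sqdkcetpss" -> "sqdkctpss" -> "qdkctpss" -> "dkctpss"
  "zunezlco" -> "znzlc" -> "nzlc" -> "zlc"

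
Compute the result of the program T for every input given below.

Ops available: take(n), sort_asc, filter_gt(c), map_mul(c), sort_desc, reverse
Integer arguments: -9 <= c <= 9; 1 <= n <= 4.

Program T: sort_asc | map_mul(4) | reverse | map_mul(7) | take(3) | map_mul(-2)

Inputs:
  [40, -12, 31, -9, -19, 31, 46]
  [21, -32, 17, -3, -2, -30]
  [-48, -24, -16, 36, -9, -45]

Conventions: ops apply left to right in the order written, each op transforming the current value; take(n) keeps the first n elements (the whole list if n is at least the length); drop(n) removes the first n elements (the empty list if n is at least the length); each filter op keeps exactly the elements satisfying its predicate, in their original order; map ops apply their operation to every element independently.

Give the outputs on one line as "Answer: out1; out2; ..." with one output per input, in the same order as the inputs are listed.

[-2576, -2240, -1736]; [-1176, -952, 112]; [-2016, 504, 896]

Execution, op by op:
  [40, -12, 31, -9, -19, 31, 46] -> [-19, -12, -9, 31, 31, 40, 46] -> [-76, -48, -36, 124, 124, 160, 184] -> [184, 160, 124, 124, -36, -48, -76] -> [1288, 1120, 868, 868, -252, -336, -532] -> [1288, 1120, 868] -> [-2576, -2240, -1736]
  [21, -32, 17, -3, -2, -30] -> [-32, -30, -3, -2, 17, 21] -> [-128, -120, -12, -8, 68, 84] -> [84, 68, -8, -12, -120, -128] -> [588, 476, -56, -84, -840, -896] -> [588, 476, -56] -> [-1176, -952, 112]
  [-48, -24, -16, 36, -9, -45] -> [-48, -45, -24, -16, -9, 36] -> [-192, -180, -96, -64, -36, 144] -> [144, -36, -64, -96, -180, -192] -> [1008, -252, -448, -672, -1260, -1344] -> [1008, -252, -448] -> [-2016, 504, 896]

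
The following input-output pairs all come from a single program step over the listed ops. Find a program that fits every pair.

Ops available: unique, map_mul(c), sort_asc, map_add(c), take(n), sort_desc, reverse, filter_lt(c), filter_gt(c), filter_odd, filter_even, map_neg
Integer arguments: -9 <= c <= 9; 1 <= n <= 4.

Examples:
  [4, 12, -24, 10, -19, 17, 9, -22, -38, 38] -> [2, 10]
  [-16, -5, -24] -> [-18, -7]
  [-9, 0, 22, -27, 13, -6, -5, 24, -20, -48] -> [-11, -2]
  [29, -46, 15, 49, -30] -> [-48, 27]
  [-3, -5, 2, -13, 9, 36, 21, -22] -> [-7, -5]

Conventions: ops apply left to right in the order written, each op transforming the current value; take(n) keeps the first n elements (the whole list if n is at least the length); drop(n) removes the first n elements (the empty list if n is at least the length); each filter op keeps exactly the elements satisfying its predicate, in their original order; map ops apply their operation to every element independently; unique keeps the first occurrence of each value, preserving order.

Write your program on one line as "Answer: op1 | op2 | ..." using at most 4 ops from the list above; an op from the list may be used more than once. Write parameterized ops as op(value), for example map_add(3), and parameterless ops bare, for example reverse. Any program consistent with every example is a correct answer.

take(2) | sort_asc | map_add(-2)

Check, running the answer program on each example:
  [4, 12, -24, 10, -19, 17, 9, -22, -38, 38] -> [4, 12] -> [4, 12] -> [2, 10]
  [-16, -5, -24] -> [-16, -5] -> [-16, -5] -> [-18, -7]
  [-9, 0, 22, -27, 13, -6, -5, 24, -20, -48] -> [-9, 0] -> [-9, 0] -> [-11, -2]
  [29, -46, 15, 49, -30] -> [29, -46] -> [-46, 29] -> [-48, 27]
  [-3, -5, 2, -13, 9, 36, 21, -22] -> [-3, -5] -> [-5, -3] -> [-7, -5]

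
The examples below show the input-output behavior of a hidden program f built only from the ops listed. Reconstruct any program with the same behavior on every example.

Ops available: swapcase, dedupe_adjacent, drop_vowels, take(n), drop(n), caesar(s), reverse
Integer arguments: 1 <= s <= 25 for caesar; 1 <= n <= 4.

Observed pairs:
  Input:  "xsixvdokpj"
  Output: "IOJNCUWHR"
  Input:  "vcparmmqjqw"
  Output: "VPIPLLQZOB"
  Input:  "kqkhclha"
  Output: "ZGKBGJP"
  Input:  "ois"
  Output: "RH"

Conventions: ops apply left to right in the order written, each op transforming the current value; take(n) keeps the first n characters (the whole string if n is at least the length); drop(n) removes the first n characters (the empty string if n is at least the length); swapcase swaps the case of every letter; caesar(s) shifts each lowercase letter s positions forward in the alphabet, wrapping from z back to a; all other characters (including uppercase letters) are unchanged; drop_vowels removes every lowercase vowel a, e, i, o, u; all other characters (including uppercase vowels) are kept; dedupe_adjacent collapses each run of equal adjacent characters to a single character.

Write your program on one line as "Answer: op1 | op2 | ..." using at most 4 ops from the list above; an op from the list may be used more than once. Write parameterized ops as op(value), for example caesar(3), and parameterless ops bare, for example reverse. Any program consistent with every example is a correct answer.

caesar(25) | drop(1) | reverse | swapcase

Check, running the answer program on each example:
  "xsixvdokpj" -> "wrhwucnjoi" -> "rhwucnjoi" -> "iojncuwhr" -> "IOJNCUWHR"
  "vcparmmqjqw" -> "ubozqllpipv" -> "bozqllpipv" -> "vpipllqzob" -> "VPIPLLQZOB"
  "kqkhclha" -> "jpjgbkgz" -> "pjgbkgz" -> "zgkbgjp" -> "ZGKBGJP"
  "ois" -> "nhr" -> "hr" -> "rh" -> "RH"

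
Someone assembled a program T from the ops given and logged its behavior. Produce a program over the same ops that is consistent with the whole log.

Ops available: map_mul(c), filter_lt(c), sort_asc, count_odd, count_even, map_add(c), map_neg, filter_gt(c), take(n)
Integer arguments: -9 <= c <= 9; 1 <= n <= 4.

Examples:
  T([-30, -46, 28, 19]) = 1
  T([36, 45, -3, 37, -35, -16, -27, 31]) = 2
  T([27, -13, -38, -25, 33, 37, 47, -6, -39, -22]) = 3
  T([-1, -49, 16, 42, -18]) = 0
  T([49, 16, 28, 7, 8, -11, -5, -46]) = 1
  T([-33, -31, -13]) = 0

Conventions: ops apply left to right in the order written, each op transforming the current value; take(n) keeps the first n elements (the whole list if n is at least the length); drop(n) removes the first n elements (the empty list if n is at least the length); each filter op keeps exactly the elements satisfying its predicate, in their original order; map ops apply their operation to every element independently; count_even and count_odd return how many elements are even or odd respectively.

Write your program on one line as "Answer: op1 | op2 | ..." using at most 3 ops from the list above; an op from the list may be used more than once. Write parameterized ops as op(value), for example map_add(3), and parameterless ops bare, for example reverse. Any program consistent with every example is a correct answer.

filter_gt(0) | take(3) | count_odd

Check, running the answer program on each example:
  [-30, -46, 28, 19] -> [28, 19] -> [28, 19] -> 1
  [36, 45, -3, 37, -35, -16, -27, 31] -> [36, 45, 37, 31] -> [36, 45, 37] -> 2
  [27, -13, -38, -25, 33, 37, 47, -6, -39, -22] -> [27, 33, 37, 47] -> [27, 33, 37] -> 3
  [-1, -49, 16, 42, -18] -> [16, 42] -> [16, 42] -> 0
  [49, 16, 28, 7, 8, -11, -5, -46] -> [49, 16, 28, 7, 8] -> [49, 16, 28] -> 1
  [-33, -31, -13] -> [] -> [] -> 0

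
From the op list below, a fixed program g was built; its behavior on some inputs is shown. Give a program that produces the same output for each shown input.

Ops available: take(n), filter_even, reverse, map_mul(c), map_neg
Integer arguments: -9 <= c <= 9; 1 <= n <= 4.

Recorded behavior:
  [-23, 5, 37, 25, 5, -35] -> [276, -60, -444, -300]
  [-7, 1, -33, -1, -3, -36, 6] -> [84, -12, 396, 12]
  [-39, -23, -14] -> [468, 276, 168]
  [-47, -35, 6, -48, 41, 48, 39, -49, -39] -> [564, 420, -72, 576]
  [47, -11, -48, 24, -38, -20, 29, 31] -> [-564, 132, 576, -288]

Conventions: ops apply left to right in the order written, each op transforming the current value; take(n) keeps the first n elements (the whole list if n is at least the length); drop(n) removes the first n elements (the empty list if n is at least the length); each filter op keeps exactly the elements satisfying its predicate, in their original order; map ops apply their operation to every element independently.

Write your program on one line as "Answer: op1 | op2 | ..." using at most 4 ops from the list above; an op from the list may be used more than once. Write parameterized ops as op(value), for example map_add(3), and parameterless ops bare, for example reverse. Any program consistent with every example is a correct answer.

map_mul(-3) | map_neg | map_mul(-4) | take(4)

Check, running the answer program on each example:
  [-23, 5, 37, 25, 5, -35] -> [69, -15, -111, -75, -15, 105] -> [-69, 15, 111, 75, 15, -105] -> [276, -60, -444, -300, -60, 420] -> [276, -60, -444, -300]
  [-7, 1, -33, -1, -3, -36, 6] -> [21, -3, 99, 3, 9, 108, -18] -> [-21, 3, -99, -3, -9, -108, 18] -> [84, -12, 396, 12, 36, 432, -72] -> [84, -12, 396, 12]
  [-39, -23, -14] -> [117, 69, 42] -> [-117, -69, -42] -> [468, 276, 168] -> [468, 276, 168]
  [-47, -35, 6, -48, 41, 48, 39, -49, -39] -> [141, 105, -18, 144, -123, -144, -117, 147, 117] -> [-141, -105, 18, -144, 123, 144, 117, -147, -117] -> [564, 420, -72, 576, -492, -576, -468, 588, 468] -> [564, 420, -72, 576]
  [47, -11, -48, 24, -38, -20, 29, 31] -> [-141, 33, 144, -72, 114, 60, -87, -93] -> [141, -33, -144, 72, -114, -60, 87, 93] -> [-564, 132, 576, -288, 456, 240, -348, -372] -> [-564, 132, 576, -288]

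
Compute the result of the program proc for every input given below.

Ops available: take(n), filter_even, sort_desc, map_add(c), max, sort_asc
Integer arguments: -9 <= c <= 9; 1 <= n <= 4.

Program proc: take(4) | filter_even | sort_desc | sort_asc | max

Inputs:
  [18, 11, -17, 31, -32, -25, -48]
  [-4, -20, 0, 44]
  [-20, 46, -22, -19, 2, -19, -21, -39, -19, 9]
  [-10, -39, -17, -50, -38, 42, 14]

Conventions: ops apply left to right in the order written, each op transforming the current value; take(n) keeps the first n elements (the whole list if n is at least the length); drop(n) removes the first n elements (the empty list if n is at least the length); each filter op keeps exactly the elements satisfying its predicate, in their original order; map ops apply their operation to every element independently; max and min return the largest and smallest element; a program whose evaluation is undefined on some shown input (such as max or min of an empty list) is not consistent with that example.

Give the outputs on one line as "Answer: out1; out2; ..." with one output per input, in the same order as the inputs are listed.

Execution, op by op:
  [18, 11, -17, 31, -32, -25, -48] -> [18, 11, -17, 31] -> [18] -> [18] -> [18] -> 18
  [-4, -20, 0, 44] -> [-4, -20, 0, 44] -> [-4, -20, 0, 44] -> [44, 0, -4, -20] -> [-20, -4, 0, 44] -> 44
  [-20, 46, -22, -19, 2, -19, -21, -39, -19, 9] -> [-20, 46, -22, -19] -> [-20, 46, -22] -> [46, -20, -22] -> [-22, -20, 46] -> 46
  [-10, -39, -17, -50, -38, 42, 14] -> [-10, -39, -17, -50] -> [-10, -50] -> [-10, -50] -> [-50, -10] -> -10

18; 44; 46; -10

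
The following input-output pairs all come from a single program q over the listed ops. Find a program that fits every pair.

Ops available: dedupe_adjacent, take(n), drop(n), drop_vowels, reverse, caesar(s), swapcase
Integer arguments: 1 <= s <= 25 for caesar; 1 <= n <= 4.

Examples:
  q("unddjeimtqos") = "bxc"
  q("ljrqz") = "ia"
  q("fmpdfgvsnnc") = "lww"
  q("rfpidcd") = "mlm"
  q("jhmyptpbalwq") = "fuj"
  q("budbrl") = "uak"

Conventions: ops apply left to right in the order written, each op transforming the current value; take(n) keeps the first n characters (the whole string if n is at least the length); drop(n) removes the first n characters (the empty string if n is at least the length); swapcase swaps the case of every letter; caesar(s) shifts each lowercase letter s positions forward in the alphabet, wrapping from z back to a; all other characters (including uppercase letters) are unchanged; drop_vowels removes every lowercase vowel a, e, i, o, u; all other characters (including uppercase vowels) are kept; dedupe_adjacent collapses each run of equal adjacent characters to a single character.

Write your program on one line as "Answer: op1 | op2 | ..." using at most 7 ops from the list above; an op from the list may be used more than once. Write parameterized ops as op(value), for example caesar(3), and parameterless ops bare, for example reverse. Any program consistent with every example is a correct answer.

drop(2) | caesar(10) | drop_vowels | caesar(25) | reverse | take(3)

Check, running the answer program on each example:
  "unddjeimtqos" -> "ddjeimtqos" -> "nntoswdayc" -> "nntswdyc" -> "mmsrvcxb" -> "bxcvrsmm" -> "bxc"
  "ljrqz" -> "rqz" -> "baj" -> "bj" -> "ai" -> "ia" -> "ia"
  "fmpdfgvsnnc" -> "pdfgvsnnc" -> "znpqfcxxm" -> "znpqfcxxm" -> "ymopebwwl" -> "lwwbepomy" -> "lww"
  "rfpidcd" -> "pidcd" -> "zsnmn" -> "zsnmn" -> "yrmlm" -> "mlmry" -> "mlm"
  "jhmyptpbalwq" -> "myptpbalwq" -> "wizdzlkvga" -> "wzdzlkvg" -> "vycykjuf" -> "fujkycyv" -> "fuj"
  "budbrl" -> "dbrl" -> "nlbv" -> "nlbv" -> "mkau" -> "uakm" -> "uak"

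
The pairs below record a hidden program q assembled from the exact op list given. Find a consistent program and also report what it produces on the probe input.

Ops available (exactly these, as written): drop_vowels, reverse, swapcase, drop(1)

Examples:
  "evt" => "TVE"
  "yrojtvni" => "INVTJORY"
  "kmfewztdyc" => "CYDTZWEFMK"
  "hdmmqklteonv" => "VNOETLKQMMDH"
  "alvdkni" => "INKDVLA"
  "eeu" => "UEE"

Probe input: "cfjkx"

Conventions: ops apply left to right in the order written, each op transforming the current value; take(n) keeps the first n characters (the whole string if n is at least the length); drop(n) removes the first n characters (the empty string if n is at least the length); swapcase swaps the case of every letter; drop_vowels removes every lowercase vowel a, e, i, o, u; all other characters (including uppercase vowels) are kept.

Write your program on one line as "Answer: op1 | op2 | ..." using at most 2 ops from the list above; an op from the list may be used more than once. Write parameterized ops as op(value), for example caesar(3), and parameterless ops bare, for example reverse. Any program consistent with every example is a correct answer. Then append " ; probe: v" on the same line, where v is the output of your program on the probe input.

swapcase | reverse ; probe: "XKJFC"

Check, running the answer program on each example:
  "evt" -> "EVT" -> "TVE"
  "yrojtvni" -> "YROJTVNI" -> "INVTJORY"
  "kmfewztdyc" -> "KMFEWZTDYC" -> "CYDTZWEFMK"
  "hdmmqklteonv" -> "HDMMQKLTEONV" -> "VNOETLKQMMDH"
  "alvdkni" -> "ALVDKNI" -> "INKDVLA"
  "eeu" -> "EEU" -> "UEE"
  probe: "cfjkx" -> "CFJKX" -> "XKJFC"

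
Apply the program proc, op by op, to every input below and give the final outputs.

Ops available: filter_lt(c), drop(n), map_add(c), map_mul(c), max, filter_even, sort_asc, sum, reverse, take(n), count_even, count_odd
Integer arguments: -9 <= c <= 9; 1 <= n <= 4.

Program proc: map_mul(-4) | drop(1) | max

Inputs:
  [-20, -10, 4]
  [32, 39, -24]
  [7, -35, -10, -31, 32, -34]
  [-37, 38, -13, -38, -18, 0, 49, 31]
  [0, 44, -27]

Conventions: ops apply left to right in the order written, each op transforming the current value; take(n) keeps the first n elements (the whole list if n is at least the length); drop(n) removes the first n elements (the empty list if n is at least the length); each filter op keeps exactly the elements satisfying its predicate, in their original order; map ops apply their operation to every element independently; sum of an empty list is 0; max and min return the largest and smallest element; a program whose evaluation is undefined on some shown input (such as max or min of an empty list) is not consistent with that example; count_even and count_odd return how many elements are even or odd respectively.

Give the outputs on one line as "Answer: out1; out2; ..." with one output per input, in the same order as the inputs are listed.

40; 96; 140; 152; 108

Execution, op by op:
  [-20, -10, 4] -> [80, 40, -16] -> [40, -16] -> 40
  [32, 39, -24] -> [-128, -156, 96] -> [-156, 96] -> 96
  [7, -35, -10, -31, 32, -34] -> [-28, 140, 40, 124, -128, 136] -> [140, 40, 124, -128, 136] -> 140
  [-37, 38, -13, -38, -18, 0, 49, 31] -> [148, -152, 52, 152, 72, 0, -196, -124] -> [-152, 52, 152, 72, 0, -196, -124] -> 152
  [0, 44, -27] -> [0, -176, 108] -> [-176, 108] -> 108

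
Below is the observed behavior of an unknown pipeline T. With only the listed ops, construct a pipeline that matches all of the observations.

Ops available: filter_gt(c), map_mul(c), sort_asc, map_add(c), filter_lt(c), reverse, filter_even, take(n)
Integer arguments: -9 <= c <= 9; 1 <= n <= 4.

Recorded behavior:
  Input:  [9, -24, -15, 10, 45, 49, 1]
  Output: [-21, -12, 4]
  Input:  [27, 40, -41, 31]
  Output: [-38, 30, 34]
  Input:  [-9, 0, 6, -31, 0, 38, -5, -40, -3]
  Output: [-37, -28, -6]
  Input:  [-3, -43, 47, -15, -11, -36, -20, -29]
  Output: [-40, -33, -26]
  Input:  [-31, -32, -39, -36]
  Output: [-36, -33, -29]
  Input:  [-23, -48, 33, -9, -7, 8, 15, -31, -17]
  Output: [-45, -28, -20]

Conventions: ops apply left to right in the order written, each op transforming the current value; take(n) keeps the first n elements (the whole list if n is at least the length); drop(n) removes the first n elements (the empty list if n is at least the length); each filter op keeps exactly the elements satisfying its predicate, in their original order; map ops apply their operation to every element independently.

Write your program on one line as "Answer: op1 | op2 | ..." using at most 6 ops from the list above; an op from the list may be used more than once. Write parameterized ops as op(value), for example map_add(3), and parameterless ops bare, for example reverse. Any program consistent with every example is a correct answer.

sort_asc | map_add(6) | map_add(-7) | take(3) | map_add(4)

Check, running the answer program on each example:
  [9, -24, -15, 10, 45, 49, 1] -> [-24, -15, 1, 9, 10, 45, 49] -> [-18, -9, 7, 15, 16, 51, 55] -> [-25, -16, 0, 8, 9, 44, 48] -> [-25, -16, 0] -> [-21, -12, 4]
  [27, 40, -41, 31] -> [-41, 27, 31, 40] -> [-35, 33, 37, 46] -> [-42, 26, 30, 39] -> [-42, 26, 30] -> [-38, 30, 34]
  [-9, 0, 6, -31, 0, 38, -5, -40, -3] -> [-40, -31, -9, -5, -3, 0, 0, 6, 38] -> [-34, -25, -3, 1, 3, 6, 6, 12, 44] -> [-41, -32, -10, -6, -4, -1, -1, 5, 37] -> [-41, -32, -10] -> [-37, -28, -6]
  [-3, -43, 47, -15, -11, -36, -20, -29] -> [-43, -36, -29, -20, -15, -11, -3, 47] -> [-37, -30, -23, -14, -9, -5, 3, 53] -> [-44, -37, -30, -21, -16, -12, -4, 46] -> [-44, -37, -30] -> [-40, -33, -26]
  [-31, -32, -39, -36] -> [-39, -36, -32, -31] -> [-33, -30, -26, -25] -> [-40, -37, -33, -32] -> [-40, -37, -33] -> [-36, -33, -29]
  [-23, -48, 33, -9, -7, 8, 15, -31, -17] -> [-48, -31, -23, -17, -9, -7, 8, 15, 33] -> [-42, -25, -17, -11, -3, -1, 14, 21, 39] -> [-49, -32, -24, -18, -10, -8, 7, 14, 32] -> [-49, -32, -24] -> [-45, -28, -20]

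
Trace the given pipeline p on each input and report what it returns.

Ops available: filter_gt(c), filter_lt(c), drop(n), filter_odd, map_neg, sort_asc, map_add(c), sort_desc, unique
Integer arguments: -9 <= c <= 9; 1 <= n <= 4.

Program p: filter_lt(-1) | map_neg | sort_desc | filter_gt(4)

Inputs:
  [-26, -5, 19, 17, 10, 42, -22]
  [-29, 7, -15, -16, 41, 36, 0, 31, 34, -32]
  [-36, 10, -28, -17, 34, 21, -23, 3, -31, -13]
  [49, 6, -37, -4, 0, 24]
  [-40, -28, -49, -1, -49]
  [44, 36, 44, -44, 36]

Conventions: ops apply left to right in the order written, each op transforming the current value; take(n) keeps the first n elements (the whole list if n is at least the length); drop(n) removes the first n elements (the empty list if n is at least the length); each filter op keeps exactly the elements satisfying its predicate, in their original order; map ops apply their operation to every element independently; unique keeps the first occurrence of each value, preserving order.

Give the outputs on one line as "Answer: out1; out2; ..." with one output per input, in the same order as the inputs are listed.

[26, 22, 5]; [32, 29, 16, 15]; [36, 31, 28, 23, 17, 13]; [37]; [49, 49, 40, 28]; [44]

Execution, op by op:
  [-26, -5, 19, 17, 10, 42, -22] -> [-26, -5, -22] -> [26, 5, 22] -> [26, 22, 5] -> [26, 22, 5]
  [-29, 7, -15, -16, 41, 36, 0, 31, 34, -32] -> [-29, -15, -16, -32] -> [29, 15, 16, 32] -> [32, 29, 16, 15] -> [32, 29, 16, 15]
  [-36, 10, -28, -17, 34, 21, -23, 3, -31, -13] -> [-36, -28, -17, -23, -31, -13] -> [36, 28, 17, 23, 31, 13] -> [36, 31, 28, 23, 17, 13] -> [36, 31, 28, 23, 17, 13]
  [49, 6, -37, -4, 0, 24] -> [-37, -4] -> [37, 4] -> [37, 4] -> [37]
  [-40, -28, -49, -1, -49] -> [-40, -28, -49, -49] -> [40, 28, 49, 49] -> [49, 49, 40, 28] -> [49, 49, 40, 28]
  [44, 36, 44, -44, 36] -> [-44] -> [44] -> [44] -> [44]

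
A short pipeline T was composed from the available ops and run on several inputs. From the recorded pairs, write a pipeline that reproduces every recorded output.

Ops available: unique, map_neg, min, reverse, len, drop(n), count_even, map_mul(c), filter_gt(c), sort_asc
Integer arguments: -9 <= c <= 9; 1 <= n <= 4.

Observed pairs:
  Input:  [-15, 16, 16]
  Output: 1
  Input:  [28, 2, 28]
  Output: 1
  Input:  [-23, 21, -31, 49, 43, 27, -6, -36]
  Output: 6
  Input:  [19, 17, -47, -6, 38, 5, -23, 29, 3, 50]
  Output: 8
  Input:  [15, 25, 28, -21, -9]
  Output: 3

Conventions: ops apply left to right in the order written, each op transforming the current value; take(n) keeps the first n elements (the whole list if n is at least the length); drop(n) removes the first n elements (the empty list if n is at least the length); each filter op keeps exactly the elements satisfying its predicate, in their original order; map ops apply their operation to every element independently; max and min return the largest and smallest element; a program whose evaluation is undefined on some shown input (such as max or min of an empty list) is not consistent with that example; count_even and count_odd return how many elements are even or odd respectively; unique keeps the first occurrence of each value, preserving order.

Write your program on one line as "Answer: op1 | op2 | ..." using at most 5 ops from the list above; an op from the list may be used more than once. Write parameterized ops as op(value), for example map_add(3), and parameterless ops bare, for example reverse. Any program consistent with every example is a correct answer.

map_mul(-5) | reverse | sort_asc | drop(2) | len

Check, running the answer program on each example:
  [-15, 16, 16] -> [75, -80, -80] -> [-80, -80, 75] -> [-80, -80, 75] -> [75] -> 1
  [28, 2, 28] -> [-140, -10, -140] -> [-140, -10, -140] -> [-140, -140, -10] -> [-10] -> 1
  [-23, 21, -31, 49, 43, 27, -6, -36] -> [115, -105, 155, -245, -215, -135, 30, 180] -> [180, 30, -135, -215, -245, 155, -105, 115] -> [-245, -215, -135, -105, 30, 115, 155, 180] -> [-135, -105, 30, 115, 155, 180] -> 6
  [19, 17, -47, -6, 38, 5, -23, 29, 3, 50] -> [-95, -85, 235, 30, -190, -25, 115, -145, -15, -250] -> [-250, -15, -145, 115, -25, -190, 30, 235, -85, -95] -> [-250, -190, -145, -95, -85, -25, -15, 30, 115, 235] -> [-145, -95, -85, -25, -15, 30, 115, 235] -> 8
  [15, 25, 28, -21, -9] -> [-75, -125, -140, 105, 45] -> [45, 105, -140, -125, -75] -> [-140, -125, -75, 45, 105] -> [-75, 45, 105] -> 3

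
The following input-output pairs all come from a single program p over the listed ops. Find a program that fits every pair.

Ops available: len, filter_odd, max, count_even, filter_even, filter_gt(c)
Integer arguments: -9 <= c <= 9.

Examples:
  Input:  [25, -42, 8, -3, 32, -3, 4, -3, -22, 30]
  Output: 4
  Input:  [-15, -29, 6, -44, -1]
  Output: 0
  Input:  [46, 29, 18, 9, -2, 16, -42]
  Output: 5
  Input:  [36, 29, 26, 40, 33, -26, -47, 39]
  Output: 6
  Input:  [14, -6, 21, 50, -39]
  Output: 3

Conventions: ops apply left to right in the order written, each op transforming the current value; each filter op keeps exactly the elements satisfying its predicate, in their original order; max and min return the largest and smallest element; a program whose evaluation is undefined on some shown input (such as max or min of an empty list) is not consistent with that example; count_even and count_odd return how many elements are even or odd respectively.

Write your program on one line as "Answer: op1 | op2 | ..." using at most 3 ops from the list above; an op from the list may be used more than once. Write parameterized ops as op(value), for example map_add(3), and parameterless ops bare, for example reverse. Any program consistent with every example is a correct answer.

filter_gt(7) | len

Check, running the answer program on each example:
  [25, -42, 8, -3, 32, -3, 4, -3, -22, 30] -> [25, 8, 32, 30] -> 4
  [-15, -29, 6, -44, -1] -> [] -> 0
  [46, 29, 18, 9, -2, 16, -42] -> [46, 29, 18, 9, 16] -> 5
  [36, 29, 26, 40, 33, -26, -47, 39] -> [36, 29, 26, 40, 33, 39] -> 6
  [14, -6, 21, 50, -39] -> [14, 21, 50] -> 3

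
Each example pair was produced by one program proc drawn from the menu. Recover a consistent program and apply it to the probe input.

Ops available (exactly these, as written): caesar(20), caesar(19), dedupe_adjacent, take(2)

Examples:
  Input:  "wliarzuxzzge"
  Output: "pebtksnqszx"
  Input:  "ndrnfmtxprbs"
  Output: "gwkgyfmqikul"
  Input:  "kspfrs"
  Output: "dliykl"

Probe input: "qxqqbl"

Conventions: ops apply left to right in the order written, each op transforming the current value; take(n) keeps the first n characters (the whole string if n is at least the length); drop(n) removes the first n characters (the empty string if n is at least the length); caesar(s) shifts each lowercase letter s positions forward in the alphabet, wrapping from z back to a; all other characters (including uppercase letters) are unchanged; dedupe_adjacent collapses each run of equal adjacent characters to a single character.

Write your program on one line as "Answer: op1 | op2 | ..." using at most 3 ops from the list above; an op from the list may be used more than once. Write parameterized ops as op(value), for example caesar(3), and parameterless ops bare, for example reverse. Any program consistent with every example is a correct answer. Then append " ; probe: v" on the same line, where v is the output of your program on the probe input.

caesar(19) | dedupe_adjacent ; probe: "jqjue"

Check, running the answer program on each example:
  "wliarzuxzzge" -> "pebtksnqsszx" -> "pebtksnqszx"
  "ndrnfmtxprbs" -> "gwkgyfmqikul" -> "gwkgyfmqikul"
  "kspfrs" -> "dliykl" -> "dliykl"
  probe: "qxqqbl" -> "jqjjue" -> "jqjue"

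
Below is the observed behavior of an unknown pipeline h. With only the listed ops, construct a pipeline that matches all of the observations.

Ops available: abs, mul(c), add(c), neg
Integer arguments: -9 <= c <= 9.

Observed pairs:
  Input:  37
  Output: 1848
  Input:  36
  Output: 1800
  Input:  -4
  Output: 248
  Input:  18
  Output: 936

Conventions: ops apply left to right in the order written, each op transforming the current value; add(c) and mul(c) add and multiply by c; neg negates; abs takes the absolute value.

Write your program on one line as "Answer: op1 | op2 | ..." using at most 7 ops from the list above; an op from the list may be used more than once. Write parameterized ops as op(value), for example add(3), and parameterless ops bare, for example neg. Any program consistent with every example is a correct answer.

mul(6) | neg | add(-1) | abs | add(8) | mul(8)

Check, running the answer program on each example:
  37 -> 222 -> -222 -> -223 -> 223 -> 231 -> 1848
  36 -> 216 -> -216 -> -217 -> 217 -> 225 -> 1800
  -4 -> -24 -> 24 -> 23 -> 23 -> 31 -> 248
  18 -> 108 -> -108 -> -109 -> 109 -> 117 -> 936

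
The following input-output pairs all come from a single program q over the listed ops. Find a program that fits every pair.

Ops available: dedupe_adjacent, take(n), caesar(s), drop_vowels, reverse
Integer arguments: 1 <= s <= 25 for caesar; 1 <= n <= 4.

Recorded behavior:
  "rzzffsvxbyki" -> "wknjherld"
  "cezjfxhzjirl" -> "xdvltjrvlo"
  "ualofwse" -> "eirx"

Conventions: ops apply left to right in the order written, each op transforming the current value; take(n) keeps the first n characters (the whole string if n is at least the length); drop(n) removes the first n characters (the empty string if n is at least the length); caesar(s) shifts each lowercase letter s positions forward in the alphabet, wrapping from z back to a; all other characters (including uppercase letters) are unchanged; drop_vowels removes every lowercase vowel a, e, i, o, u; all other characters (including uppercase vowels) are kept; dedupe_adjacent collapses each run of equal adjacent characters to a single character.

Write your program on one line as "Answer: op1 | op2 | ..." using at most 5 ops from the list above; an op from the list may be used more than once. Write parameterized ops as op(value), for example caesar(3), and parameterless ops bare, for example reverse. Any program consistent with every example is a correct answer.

reverse | dedupe_adjacent | drop_vowels | caesar(12)

Check, running the answer program on each example:
  "rzzffsvxbyki" -> "ikybxvsffzzr" -> "ikybxvsfzr" -> "kybxvsfzr" -> "wknjherld"
  "cezjfxhzjirl" -> "lrijzhxfjzec" -> "lrijzhxfjzec" -> "lrjzhxfjzc" -> "xdvltjrvlo"
  "ualofwse" -> "eswfolau" -> "eswfolau" -> "swfl" -> "eirx"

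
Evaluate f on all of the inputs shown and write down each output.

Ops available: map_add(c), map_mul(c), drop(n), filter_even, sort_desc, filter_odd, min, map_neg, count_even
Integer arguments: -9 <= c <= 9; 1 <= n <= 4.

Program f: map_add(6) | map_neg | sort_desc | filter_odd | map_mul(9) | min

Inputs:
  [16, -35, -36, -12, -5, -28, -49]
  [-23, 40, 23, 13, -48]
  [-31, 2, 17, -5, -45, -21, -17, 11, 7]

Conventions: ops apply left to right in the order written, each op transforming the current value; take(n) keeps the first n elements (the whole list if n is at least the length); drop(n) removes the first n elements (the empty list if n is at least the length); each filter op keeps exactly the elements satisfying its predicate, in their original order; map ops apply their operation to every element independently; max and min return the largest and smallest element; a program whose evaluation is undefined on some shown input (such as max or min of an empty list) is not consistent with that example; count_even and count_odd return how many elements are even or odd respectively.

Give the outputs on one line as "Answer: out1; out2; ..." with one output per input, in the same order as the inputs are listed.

-9; -261; -207

Execution, op by op:
  [16, -35, -36, -12, -5, -28, -49] -> [22, -29, -30, -6, 1, -22, -43] -> [-22, 29, 30, 6, -1, 22, 43] -> [43, 30, 29, 22, 6, -1, -22] -> [43, 29, -1] -> [387, 261, -9] -> -9
  [-23, 40, 23, 13, -48] -> [-17, 46, 29, 19, -42] -> [17, -46, -29, -19, 42] -> [42, 17, -19, -29, -46] -> [17, -19, -29] -> [153, -171, -261] -> -261
  [-31, 2, 17, -5, -45, -21, -17, 11, 7] -> [-25, 8, 23, 1, -39, -15, -11, 17, 13] -> [25, -8, -23, -1, 39, 15, 11, -17, -13] -> [39, 25, 15, 11, -1, -8, -13, -17, -23] -> [39, 25, 15, 11, -1, -13, -17, -23] -> [351, 225, 135, 99, -9, -117, -153, -207] -> -207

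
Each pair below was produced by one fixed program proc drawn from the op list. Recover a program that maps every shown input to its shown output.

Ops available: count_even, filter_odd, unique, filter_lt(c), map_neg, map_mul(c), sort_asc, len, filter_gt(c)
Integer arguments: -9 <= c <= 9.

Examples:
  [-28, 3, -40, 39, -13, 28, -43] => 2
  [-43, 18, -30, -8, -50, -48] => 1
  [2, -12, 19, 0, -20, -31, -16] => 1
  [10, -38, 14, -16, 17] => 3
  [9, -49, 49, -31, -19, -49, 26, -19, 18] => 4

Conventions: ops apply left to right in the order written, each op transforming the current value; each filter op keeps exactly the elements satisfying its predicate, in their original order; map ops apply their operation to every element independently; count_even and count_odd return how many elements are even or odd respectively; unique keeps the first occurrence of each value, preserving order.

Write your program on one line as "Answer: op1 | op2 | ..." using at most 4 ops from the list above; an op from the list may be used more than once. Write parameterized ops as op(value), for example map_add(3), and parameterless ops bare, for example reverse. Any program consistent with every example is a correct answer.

sort_asc | filter_gt(4) | len

Check, running the answer program on each example:
  [-28, 3, -40, 39, -13, 28, -43] -> [-43, -40, -28, -13, 3, 28, 39] -> [28, 39] -> 2
  [-43, 18, -30, -8, -50, -48] -> [-50, -48, -43, -30, -8, 18] -> [18] -> 1
  [2, -12, 19, 0, -20, -31, -16] -> [-31, -20, -16, -12, 0, 2, 19] -> [19] -> 1
  [10, -38, 14, -16, 17] -> [-38, -16, 10, 14, 17] -> [10, 14, 17] -> 3
  [9, -49, 49, -31, -19, -49, 26, -19, 18] -> [-49, -49, -31, -19, -19, 9, 18, 26, 49] -> [9, 18, 26, 49] -> 4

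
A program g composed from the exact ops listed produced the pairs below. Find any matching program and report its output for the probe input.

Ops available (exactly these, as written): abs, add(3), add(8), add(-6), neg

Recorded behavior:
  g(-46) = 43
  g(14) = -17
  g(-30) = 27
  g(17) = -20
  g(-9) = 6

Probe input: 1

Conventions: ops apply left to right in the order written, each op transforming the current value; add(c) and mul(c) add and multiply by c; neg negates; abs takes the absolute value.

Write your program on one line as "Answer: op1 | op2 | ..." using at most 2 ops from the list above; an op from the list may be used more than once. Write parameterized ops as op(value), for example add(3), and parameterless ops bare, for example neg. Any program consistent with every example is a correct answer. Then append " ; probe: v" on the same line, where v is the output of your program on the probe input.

add(3) | neg ; probe: -4

Check, running the answer program on each example:
  -46 -> -43 -> 43
  14 -> 17 -> -17
  -30 -> -27 -> 27
  17 -> 20 -> -20
  -9 -> -6 -> 6
  probe: 1 -> 4 -> -4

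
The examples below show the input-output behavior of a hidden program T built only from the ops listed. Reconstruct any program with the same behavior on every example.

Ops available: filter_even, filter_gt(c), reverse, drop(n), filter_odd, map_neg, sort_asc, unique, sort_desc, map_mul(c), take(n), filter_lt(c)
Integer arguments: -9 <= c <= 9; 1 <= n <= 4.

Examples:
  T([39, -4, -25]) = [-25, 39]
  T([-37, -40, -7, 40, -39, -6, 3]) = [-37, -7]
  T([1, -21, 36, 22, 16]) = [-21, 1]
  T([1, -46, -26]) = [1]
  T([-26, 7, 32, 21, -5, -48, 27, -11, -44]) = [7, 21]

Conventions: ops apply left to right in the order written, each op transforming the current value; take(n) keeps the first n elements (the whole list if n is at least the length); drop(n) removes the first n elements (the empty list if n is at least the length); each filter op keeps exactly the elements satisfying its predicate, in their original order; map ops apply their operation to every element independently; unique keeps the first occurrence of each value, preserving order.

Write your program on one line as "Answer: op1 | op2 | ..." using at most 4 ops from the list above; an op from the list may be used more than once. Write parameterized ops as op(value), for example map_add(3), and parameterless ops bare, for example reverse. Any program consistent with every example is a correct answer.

filter_odd | take(2) | sort_desc | reverse

Check, running the answer program on each example:
  [39, -4, -25] -> [39, -25] -> [39, -25] -> [39, -25] -> [-25, 39]
  [-37, -40, -7, 40, -39, -6, 3] -> [-37, -7, -39, 3] -> [-37, -7] -> [-7, -37] -> [-37, -7]
  [1, -21, 36, 22, 16] -> [1, -21] -> [1, -21] -> [1, -21] -> [-21, 1]
  [1, -46, -26] -> [1] -> [1] -> [1] -> [1]
  [-26, 7, 32, 21, -5, -48, 27, -11, -44] -> [7, 21, -5, 27, -11] -> [7, 21] -> [21, 7] -> [7, 21]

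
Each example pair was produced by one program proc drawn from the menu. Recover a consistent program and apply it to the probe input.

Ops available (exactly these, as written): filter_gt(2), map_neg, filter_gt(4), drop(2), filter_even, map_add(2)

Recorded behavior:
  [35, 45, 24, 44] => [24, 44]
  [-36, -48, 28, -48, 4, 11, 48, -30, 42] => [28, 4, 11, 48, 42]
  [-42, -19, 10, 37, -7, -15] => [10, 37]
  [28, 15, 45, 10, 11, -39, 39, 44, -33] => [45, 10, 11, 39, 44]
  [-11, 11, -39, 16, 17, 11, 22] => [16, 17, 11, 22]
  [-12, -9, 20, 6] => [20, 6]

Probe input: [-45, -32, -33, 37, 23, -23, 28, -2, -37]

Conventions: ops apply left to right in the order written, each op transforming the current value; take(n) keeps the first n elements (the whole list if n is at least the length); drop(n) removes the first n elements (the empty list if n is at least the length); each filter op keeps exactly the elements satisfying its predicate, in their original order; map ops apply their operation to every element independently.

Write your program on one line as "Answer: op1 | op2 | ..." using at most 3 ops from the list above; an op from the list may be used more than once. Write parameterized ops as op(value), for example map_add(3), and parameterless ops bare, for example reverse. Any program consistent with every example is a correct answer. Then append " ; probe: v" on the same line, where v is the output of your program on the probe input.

drop(2) | filter_gt(2) ; probe: [37, 23, 28]

Check, running the answer program on each example:
  [35, 45, 24, 44] -> [24, 44] -> [24, 44]
  [-36, -48, 28, -48, 4, 11, 48, -30, 42] -> [28, -48, 4, 11, 48, -30, 42] -> [28, 4, 11, 48, 42]
  [-42, -19, 10, 37, -7, -15] -> [10, 37, -7, -15] -> [10, 37]
  [28, 15, 45, 10, 11, -39, 39, 44, -33] -> [45, 10, 11, -39, 39, 44, -33] -> [45, 10, 11, 39, 44]
  [-11, 11, -39, 16, 17, 11, 22] -> [-39, 16, 17, 11, 22] -> [16, 17, 11, 22]
  [-12, -9, 20, 6] -> [20, 6] -> [20, 6]
  probe: [-45, -32, -33, 37, 23, -23, 28, -2, -37] -> [-33, 37, 23, -23, 28, -2, -37] -> [37, 23, 28]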